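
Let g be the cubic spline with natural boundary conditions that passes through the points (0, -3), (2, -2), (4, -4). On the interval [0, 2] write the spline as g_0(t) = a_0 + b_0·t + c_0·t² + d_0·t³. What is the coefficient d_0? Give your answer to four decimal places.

With M_i denoting the second derivative at x_i, h_i = 2, 2, and Δ_i = (y_(i+1) − y_i)/h_i = 1/2, -1:
  2·M_0 + 8·M_1 + 2·M_2 = 6(Δ_1 - Δ_0) = -9
Natural end conditions: M_0 = M_2 = 0.
Forward elimination and back-substitution give M_0 = 0, M_1 = -9/8, M_2 = 0.
On [0, 2], with g_0(t) = a_0 + b_0·t + c_0·t² + d_0·t³: c_0 = M_0/2 = 0, d_0 = (M_1 - M_0)/(6h_0) = -3/32, b_0 = Δ_0 - h_0(2M_0 + M_1)/6 = 7/8.

-0.0938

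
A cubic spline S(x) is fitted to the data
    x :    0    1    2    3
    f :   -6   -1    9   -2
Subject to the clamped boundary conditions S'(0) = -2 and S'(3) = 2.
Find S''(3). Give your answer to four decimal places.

Put σ_i = S'' at the i-th knot. Here h = (1, 1, 1) and Δ = (5, 10, -11), so the interior equations h_(i-1)·σ_(i-1) + 2(h_(i-1)+h_i)·σ_i + h_i·σ_(i+1) = 6(Δ_i − Δ_(i-1)) read
  1·σ_0 + 4·σ_1 + 1·σ_2 = 6(Δ_1 - Δ_0) = 30
  1·σ_1 + 4·σ_2 + 1·σ_3 = 6(Δ_2 - Δ_1) = -126
Clamped end conditions give two more equations: 2h_0·σ_0 + h_0·σ_1 = 6(Δ_0 - S'(0)) = 42 and h_2·σ_2 + 2h_2·σ_3 = 6(S'(3) - Δ_2) = 78.
Forward elimination and back-substitution give σ_0 = 184/15, σ_1 = 262/15, σ_2 = -782/15, σ_3 = 976/15.

65.0667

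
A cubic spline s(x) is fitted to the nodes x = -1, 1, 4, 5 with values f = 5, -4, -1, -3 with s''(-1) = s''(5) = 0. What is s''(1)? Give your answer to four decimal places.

4.4789

Let M_i = s''(x_i). Step sizes h_i = 2, 3, 1; slopes of the chords Δ_i = (y_(i+1) - y_i)/h_i = -9/2, 1, -2.
  2·M_0 + 10·M_1 + 3·M_2 = 6(Δ_1 - Δ_0) = 33
  3·M_1 + 8·M_2 + 1·M_3 = 6(Δ_2 - Δ_1) = -18
Natural end conditions: M_0 = M_3 = 0.
Hence M_0 = 0, M_1 = 318/71, M_2 = -279/71, M_3 = 0.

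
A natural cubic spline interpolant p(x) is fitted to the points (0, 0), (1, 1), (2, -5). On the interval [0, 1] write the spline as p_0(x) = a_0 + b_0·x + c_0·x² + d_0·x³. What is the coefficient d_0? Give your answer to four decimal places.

Write m_i for p''(x_i). With h_i = 1, 1 and divided differences Δ_i = 1, -6, the continuity of p' gives the tridiagonal system
  1·m_0 + 4·m_1 + 1·m_2 = 6(Δ_1 - Δ_0) = -42
Natural end conditions: m_0 = m_2 = 0.
Hence m_0 = 0, m_1 = -21/2, m_2 = 0.
On [0, 1], with p_0(x) = a_0 + b_0·x + c_0·x² + d_0·x³: c_0 = m_0/2 = 0, d_0 = (m_1 - m_0)/(6h_0) = -7/4, b_0 = Δ_0 - h_0(2m_0 + m_1)/6 = 11/4.

-1.7500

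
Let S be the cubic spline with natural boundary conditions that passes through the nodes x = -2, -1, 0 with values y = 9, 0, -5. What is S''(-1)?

6

With σ_i denoting the second derivative at x_i, h_i = 1, 1, and Δ_i = (y_(i+1) − y_i)/h_i = -9, -5:
  1·σ_0 + 4·σ_1 + 1·σ_2 = 6(Δ_1 - Δ_0) = 24
Natural end conditions: σ_0 = σ_2 = 0.
Solving the tridiagonal system: σ_0 = 0, σ_1 = 6, σ_2 = 0.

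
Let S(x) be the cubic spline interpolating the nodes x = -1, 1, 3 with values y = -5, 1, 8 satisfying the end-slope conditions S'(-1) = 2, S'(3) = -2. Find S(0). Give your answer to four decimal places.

-2.7188

Write M_i for S''(x_i). With h_i = 2, 2 and divided differences Δ_i = 3, 7/2, the continuity of S' gives the tridiagonal system
  2·M_0 + 8·M_1 + 2·M_2 = 6(Δ_1 - Δ_0) = 3
Clamped end conditions give two more equations: 2h_0·M_0 + h_0·M_1 = 6(Δ_0 - S'(-1)) = 6 and h_1·M_1 + 2h_1·M_2 = 6(S'(3) - Δ_1) = -33.
Solving the tridiagonal system: M_0 = 1/8, M_1 = 11/4, M_2 = -77/8.
On [-1, 1], S(x) = -5 + 2·(x + 1) + 1/16·(x + 1)² + 7/32·(x + 1)³.
With (x + 1) = 1: S(0) = -87/32.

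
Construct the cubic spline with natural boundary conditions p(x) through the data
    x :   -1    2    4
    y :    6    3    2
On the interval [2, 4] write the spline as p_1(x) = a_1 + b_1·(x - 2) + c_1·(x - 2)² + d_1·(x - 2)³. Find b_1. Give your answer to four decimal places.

Let M_i = p''(x_i). Step sizes h_i = 3, 2; slopes of the chords Δ_i = (y_(i+1) - y_i)/h_i = -1, -1/2.
  3·M_0 + 10·M_1 + 2·M_2 = 6(Δ_1 - Δ_0) = 3
Natural end conditions: M_0 = M_2 = 0.
Hence M_0 = 0, M_1 = 3/10, M_2 = 0.
On [2, 4], with p_1(x) = a_1 + b_1·(x - 2) + c_1·(x - 2)² + d_1·(x - 2)³: c_1 = M_1/2 = 3/20, d_1 = (M_2 - M_1)/(6h_1) = -1/40, b_1 = Δ_1 - h_1(2M_1 + M_2)/6 = -7/10.

-0.7000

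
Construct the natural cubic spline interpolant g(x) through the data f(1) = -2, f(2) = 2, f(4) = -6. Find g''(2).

With m_i denoting the second derivative at x_i, h_i = 1, 2, and Δ_i = (y_(i+1) − y_i)/h_i = 4, -4:
  1·m_0 + 6·m_1 + 2·m_2 = 6(Δ_1 - Δ_0) = -48
Natural end conditions: m_0 = m_2 = 0.
Solving the tridiagonal system: m_0 = 0, m_1 = -8, m_2 = 0.

-8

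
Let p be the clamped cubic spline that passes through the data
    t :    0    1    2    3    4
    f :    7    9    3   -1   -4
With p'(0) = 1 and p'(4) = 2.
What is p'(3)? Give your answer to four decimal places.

-4.2500

Let m_i = p''(x_i). Step sizes h_i = 1, 1, 1, 1; slopes of the chords Δ_i = (y_(i+1) - y_i)/h_i = 2, -6, -4, -3.
  1·m_0 + 4·m_1 + 1·m_2 = 6(Δ_1 - Δ_0) = -48
  1·m_1 + 4·m_2 + 1·m_3 = 6(Δ_2 - Δ_1) = 12
  1·m_2 + 4·m_3 + 1·m_4 = 6(Δ_3 - Δ_2) = 6
Clamped end conditions give two more equations: 2h_0·m_0 + h_0·m_1 = 6(Δ_0 - p'(0)) = 6 and h_3·m_3 + 2h_3·m_4 = 6(p'(4) - Δ_3) = 30.
Hence m_0 = 23/2, m_1 = -17, m_2 = 17/2, m_3 = -5, m_4 = 35/2.
On [3, 4], p'(t) = b_3 + 2c_3·(t - 3) + 3d_3·(t - 3)² with b_3 = Δ_3 - h_3(2m_3 + m_4)/6 = -17/4, c_3 = m_3/2 = -5/2, d_3 = (m_4 - m_3)/(6h_3) = 15/4. So p'(3) = -17/4.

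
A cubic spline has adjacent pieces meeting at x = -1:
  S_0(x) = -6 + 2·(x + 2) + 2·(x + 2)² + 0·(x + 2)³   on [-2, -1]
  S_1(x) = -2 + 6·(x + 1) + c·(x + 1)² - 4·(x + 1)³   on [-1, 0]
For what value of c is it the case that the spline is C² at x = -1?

2

S_0''(x) = 4 + 0·(x + 2), so S_0''(-1) = 4. On the right, S_1''(-1) = 2c, so c = 2.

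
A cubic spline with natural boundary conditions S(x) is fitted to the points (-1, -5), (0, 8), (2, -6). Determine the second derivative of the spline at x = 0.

-20

With M_i denoting the second derivative at x_i, h_i = 1, 2, and Δ_i = (y_(i+1) − y_i)/h_i = 13, -7:
  1·M_0 + 6·M_1 + 2·M_2 = 6(Δ_1 - Δ_0) = -120
Natural end conditions: M_0 = M_2 = 0.
Hence M_0 = 0, M_1 = -20, M_2 = 0.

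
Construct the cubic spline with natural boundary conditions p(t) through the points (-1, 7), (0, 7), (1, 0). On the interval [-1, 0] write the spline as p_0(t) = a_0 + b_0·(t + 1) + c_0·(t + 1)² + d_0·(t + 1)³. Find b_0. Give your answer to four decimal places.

Put M_i = p'' at the i-th knot. Here h = (1, 1) and Δ = (0, -7), so the interior equations h_(i-1)·M_(i-1) + 2(h_(i-1)+h_i)·M_i + h_i·M_(i+1) = 6(Δ_i − Δ_(i-1)) read
  1·M_0 + 4·M_1 + 1·M_2 = 6(Δ_1 - Δ_0) = -42
Natural end conditions: M_0 = M_2 = 0.
Solving the tridiagonal system: M_0 = 0, M_1 = -21/2, M_2 = 0.
On [-1, 0], with p_0(t) = a_0 + b_0·(t + 1) + c_0·(t + 1)² + d_0·(t + 1)³: c_0 = M_0/2 = 0, d_0 = (M_1 - M_0)/(6h_0) = -7/4, b_0 = Δ_0 - h_0(2M_0 + M_1)/6 = 7/4.

1.7500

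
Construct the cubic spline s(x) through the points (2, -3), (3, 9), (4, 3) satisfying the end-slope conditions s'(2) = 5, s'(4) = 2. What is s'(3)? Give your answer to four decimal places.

With M_i denoting the second derivative at x_i, h_i = 1, 1, and Δ_i = (y_(i+1) − y_i)/h_i = 12, -6:
  1·M_0 + 4·M_1 + 1·M_2 = 6(Δ_1 - Δ_0) = -108
Clamped end conditions give two more equations: 2h_0·M_0 + h_0·M_1 = 6(Δ_0 - s'(2)) = 42 and h_1·M_1 + 2h_1·M_2 = 6(s'(4) - Δ_1) = 48.
Forward elimination and back-substitution give M_0 = 93/2, M_1 = -51, M_2 = 99/2.
On [3, 4], s'(x) = b_1 + 2c_1·(x - 3) + 3d_1·(x - 3)² with b_1 = Δ_1 - h_1(2M_1 + M_2)/6 = 11/4, c_1 = M_1/2 = -51/2, d_1 = (M_2 - M_1)/(6h_1) = 67/4. So s'(3) = 11/4.

2.7500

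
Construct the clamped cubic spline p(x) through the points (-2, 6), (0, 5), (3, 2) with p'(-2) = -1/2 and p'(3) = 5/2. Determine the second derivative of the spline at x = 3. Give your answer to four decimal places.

4.4000

Write M_i for p''(x_i). With h_i = 2, 3 and divided differences Δ_i = -1/2, -1, the continuity of p' gives the tridiagonal system
  2·M_0 + 10·M_1 + 3·M_2 = 6(Δ_1 - Δ_0) = -3
Clamped end conditions give two more equations: 2h_0·M_0 + h_0·M_1 = 6(Δ_0 - p'(-2)) = 0 and h_1·M_1 + 2h_1·M_2 = 6(p'(3) - Δ_1) = 21.
Forward elimination and back-substitution give M_0 = 9/10, M_1 = -9/5, M_2 = 22/5.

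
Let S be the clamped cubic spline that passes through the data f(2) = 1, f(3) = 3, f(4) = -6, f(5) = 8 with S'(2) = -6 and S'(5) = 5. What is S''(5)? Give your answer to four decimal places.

-56.6667

Let M_i = S''(x_i). Step sizes h_i = 1, 1, 1; slopes of the chords Δ_i = (y_(i+1) - y_i)/h_i = 2, -9, 14.
  1·M_0 + 4·M_1 + 1·M_2 = 6(Δ_1 - Δ_0) = -66
  1·M_1 + 4·M_2 + 1·M_3 = 6(Δ_2 - Δ_1) = 138
Clamped end conditions give two more equations: 2h_0·M_0 + h_0·M_1 = 6(Δ_0 - S'(2)) = 48 and h_2·M_2 + 2h_2·M_3 = 6(S'(5) - Δ_2) = -54.
Forward elimination and back-substitution give M_0 = 136/3, M_1 = -128/3, M_2 = 178/3, M_3 = -170/3.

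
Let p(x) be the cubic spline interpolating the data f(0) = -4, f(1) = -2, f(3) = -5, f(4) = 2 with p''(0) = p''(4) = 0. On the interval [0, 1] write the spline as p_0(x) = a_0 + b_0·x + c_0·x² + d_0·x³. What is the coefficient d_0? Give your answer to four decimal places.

-1.1875

Put M_i = p'' at the i-th knot. Here h = (1, 2, 1) and Δ = (2, -3/2, 7), so the interior equations h_(i-1)·M_(i-1) + 2(h_(i-1)+h_i)·M_i + h_i·M_(i+1) = 6(Δ_i − Δ_(i-1)) read
  1·M_0 + 6·M_1 + 2·M_2 = 6(Δ_1 - Δ_0) = -21
  2·M_1 + 6·M_2 + 1·M_3 = 6(Δ_2 - Δ_1) = 51
Natural end conditions: M_0 = M_3 = 0.
Solving the tridiagonal system: M_0 = 0, M_1 = -57/8, M_2 = 87/8, M_3 = 0.
On [0, 1], with p_0(x) = a_0 + b_0·x + c_0·x² + d_0·x³: c_0 = M_0/2 = 0, d_0 = (M_1 - M_0)/(6h_0) = -19/16, b_0 = Δ_0 - h_0(2M_0 + M_1)/6 = 51/16.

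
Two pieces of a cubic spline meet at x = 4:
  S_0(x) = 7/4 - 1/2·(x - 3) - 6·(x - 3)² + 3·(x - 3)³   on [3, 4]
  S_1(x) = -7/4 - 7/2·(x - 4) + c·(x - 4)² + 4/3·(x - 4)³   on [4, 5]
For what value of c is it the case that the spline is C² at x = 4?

3

S_0''(x) = -12 + 18·(x - 3), so S_0''(4) = 6. On the right, S_1''(4) = 2c, so c = 3.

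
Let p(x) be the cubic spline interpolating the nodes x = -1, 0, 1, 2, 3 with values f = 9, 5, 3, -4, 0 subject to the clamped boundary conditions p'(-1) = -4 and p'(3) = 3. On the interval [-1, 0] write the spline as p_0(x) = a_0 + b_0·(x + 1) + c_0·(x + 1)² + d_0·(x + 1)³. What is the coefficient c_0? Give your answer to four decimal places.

Let M_i = p''(x_i). Step sizes h_i = 1, 1, 1, 1; slopes of the chords Δ_i = (y_(i+1) - y_i)/h_i = -4, -2, -7, 4.
  1·M_0 + 4·M_1 + 1·M_2 = 6(Δ_1 - Δ_0) = 12
  1·M_1 + 4·M_2 + 1·M_3 = 6(Δ_2 - Δ_1) = -30
  1·M_2 + 4·M_3 + 1·M_4 = 6(Δ_3 - Δ_2) = 66
Clamped end conditions give two more equations: 2h_0·M_0 + h_0·M_1 = 6(Δ_0 - p'(-1)) = 0 and h_3·M_3 + 2h_3·M_4 = 6(p'(3) - Δ_3) = -6.
Forward elimination and back-substitution give M_0 = -55/14, M_1 = 55/7, M_2 = -31/2, M_3 = 169/7, M_4 = -211/14.
On [-1, 0], with p_0(x) = a_0 + b_0·(x + 1) + c_0·(x + 1)² + d_0·(x + 1)³: c_0 = M_0/2 = -55/28, d_0 = (M_1 - M_0)/(6h_0) = 55/28, b_0 = Δ_0 - h_0(2M_0 + M_1)/6 = -4.

-1.9643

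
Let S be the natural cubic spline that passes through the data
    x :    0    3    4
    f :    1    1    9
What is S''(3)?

6

Put m_i = S'' at the i-th knot. Here h = (3, 1) and Δ = (0, 8), so the interior equations h_(i-1)·m_(i-1) + 2(h_(i-1)+h_i)·m_i + h_i·m_(i+1) = 6(Δ_i − Δ_(i-1)) read
  3·m_0 + 8·m_1 + 1·m_2 = 6(Δ_1 - Δ_0) = 48
Natural end conditions: m_0 = m_2 = 0.
Hence m_0 = 0, m_1 = 6, m_2 = 0.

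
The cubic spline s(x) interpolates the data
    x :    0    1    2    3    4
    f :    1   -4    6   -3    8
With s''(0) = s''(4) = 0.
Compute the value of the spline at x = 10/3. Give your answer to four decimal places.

-1.9193

Put M_i = s'' at the i-th knot. Here h = (1, 1, 1, 1) and Δ = (-5, 10, -9, 11), so the interior equations h_(i-1)·M_(i-1) + 2(h_(i-1)+h_i)·M_i + h_i·M_(i+1) = 6(Δ_i − Δ_(i-1)) read
  1·M_0 + 4·M_1 + 1·M_2 = 6(Δ_1 - Δ_0) = 90
  1·M_1 + 4·M_2 + 1·M_3 = 6(Δ_2 - Δ_1) = -114
  1·M_2 + 4·M_3 + 1·M_4 = 6(Δ_3 - Δ_2) = 120
Natural end conditions: M_0 = M_4 = 0.
Hence M_0 = 0, M_1 = 963/28, M_2 = -333/7, M_3 = 1173/28, M_4 = 0.
On [3, 4], s(x) = -3 - 83/28·(x - 3) + 1173/56·(x - 3)² - 391/56·(x - 3)³.
With (x - 3) = 1/3: s(10/3) = -1451/756.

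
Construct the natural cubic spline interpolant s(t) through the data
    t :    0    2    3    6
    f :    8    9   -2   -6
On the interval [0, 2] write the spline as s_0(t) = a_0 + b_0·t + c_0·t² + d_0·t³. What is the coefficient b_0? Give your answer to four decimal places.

Write σ_i for s''(x_i). With h_i = 2, 1, 3 and divided differences Δ_i = 1/2, -11, -4/3, the continuity of s' gives the tridiagonal system
  2·σ_0 + 6·σ_1 + 1·σ_2 = 6(Δ_1 - Δ_0) = -69
  1·σ_1 + 8·σ_2 + 3·σ_3 = 6(Δ_2 - Δ_1) = 58
Natural end conditions: σ_0 = σ_3 = 0.
Forward elimination and back-substitution give σ_0 = 0, σ_1 = -610/47, σ_2 = 417/47, σ_3 = 0.
On [0, 2], with s_0(t) = a_0 + b_0·t + c_0·t² + d_0·t³: c_0 = σ_0/2 = 0, d_0 = (σ_1 - σ_0)/(6h_0) = -305/282, b_0 = Δ_0 - h_0(2σ_0 + σ_1)/6 = 1361/282.

4.8262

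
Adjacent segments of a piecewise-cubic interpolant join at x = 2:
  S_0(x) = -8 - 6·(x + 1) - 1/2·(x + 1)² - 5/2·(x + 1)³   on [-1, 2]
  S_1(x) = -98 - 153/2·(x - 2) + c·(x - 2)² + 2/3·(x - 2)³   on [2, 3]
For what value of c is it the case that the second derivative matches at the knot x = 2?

-23

S_0''(x) = -1 - 15·(x + 1), so S_0''(2) = -46. On the right, S_1''(2) = 2c, so c = -23.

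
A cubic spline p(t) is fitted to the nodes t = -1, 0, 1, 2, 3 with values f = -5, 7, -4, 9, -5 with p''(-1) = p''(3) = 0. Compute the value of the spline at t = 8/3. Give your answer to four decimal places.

2.4392

Write M_i for p''(x_i). With h_i = 1, 1, 1, 1 and divided differences Δ_i = 12, -11, 13, -14, the continuity of p' gives the tridiagonal system
  1·M_0 + 4·M_1 + 1·M_2 = 6(Δ_1 - Δ_0) = -138
  1·M_1 + 4·M_2 + 1·M_3 = 6(Δ_2 - Δ_1) = 144
  1·M_2 + 4·M_3 + 1·M_4 = 6(Δ_3 - Δ_2) = -162
Natural end conditions: M_0 = M_4 = 0.
Forward elimination and back-substitution give M_0 = 0, M_1 = -351/7, M_2 = 438/7, M_3 = -393/7, M_4 = 0.
On [2, 3], p(t) = 9 + 33/7·(t - 2) - 393/14·(t - 2)² + 131/14·(t - 2)³.
With (t - 2) = 2/3: p(8/3) = 461/189.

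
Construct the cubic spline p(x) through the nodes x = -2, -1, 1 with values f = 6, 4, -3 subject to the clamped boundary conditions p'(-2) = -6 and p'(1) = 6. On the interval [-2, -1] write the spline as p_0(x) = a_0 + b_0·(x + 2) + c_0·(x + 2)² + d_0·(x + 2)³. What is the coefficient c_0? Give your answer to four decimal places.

With M_i denoting the second derivative at x_i, h_i = 1, 2, and Δ_i = (y_(i+1) − y_i)/h_i = -2, -7/2:
  1·M_0 + 6·M_1 + 2·M_2 = 6(Δ_1 - Δ_0) = -9
Clamped end conditions give two more equations: 2h_0·M_0 + h_0·M_1 = 6(Δ_0 - p'(-2)) = 24 and h_1·M_1 + 2h_1·M_2 = 6(p'(1) - Δ_1) = 57.
Solving: M_0 = 35/2, M_1 = -11, M_2 = 79/4.
On [-2, -1], with p_0(x) = a_0 + b_0·(x + 2) + c_0·(x + 2)² + d_0·(x + 2)³: c_0 = M_0/2 = 35/4, d_0 = (M_1 - M_0)/(6h_0) = -19/4, b_0 = Δ_0 - h_0(2M_0 + M_1)/6 = -6.

8.7500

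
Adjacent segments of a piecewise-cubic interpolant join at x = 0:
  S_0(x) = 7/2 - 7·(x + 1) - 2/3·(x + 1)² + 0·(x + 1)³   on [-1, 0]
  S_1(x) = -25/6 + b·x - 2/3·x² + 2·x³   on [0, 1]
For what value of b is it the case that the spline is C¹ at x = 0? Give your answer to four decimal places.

S_0'(x) = -7 - 4/3·(x + 1) + 0·(x + 1)², so S_0'(0) = -25/3. On the right, S_1'(0) = b, so b = -25/3.

-8.3333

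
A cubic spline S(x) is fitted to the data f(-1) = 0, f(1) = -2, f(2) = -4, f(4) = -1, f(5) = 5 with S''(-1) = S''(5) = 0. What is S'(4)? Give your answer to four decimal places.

Put M_i = S'' at the i-th knot. Here h = (2, 1, 2, 1) and Δ = (-1, -2, 3/2, 6), so the interior equations h_(i-1)·M_(i-1) + 2(h_(i-1)+h_i)·M_i + h_i·M_(i+1) = 6(Δ_i − Δ_(i-1)) read
  2·M_0 + 6·M_1 + 1·M_2 = 6(Δ_1 - Δ_0) = -6
  1·M_1 + 6·M_2 + 2·M_3 = 6(Δ_2 - Δ_1) = 21
  2·M_2 + 6·M_3 + 1·M_4 = 6(Δ_3 - Δ_2) = 27
Natural end conditions: M_0 = M_4 = 0.
Solving the tridiagonal system: M_0 = 0, M_1 = -44/31, M_2 = 78/31, M_3 = 227/62, M_4 = 0.
On [4, 5], S'(x) = b_3 + 2c_3·(x - 4) + 3d_3·(x - 4)² with b_3 = Δ_3 - h_3(2M_3 + M_4)/6 = 889/186, c_3 = M_3/2 = 227/124, d_3 = (M_4 - M_3)/(6h_3) = -227/372. So S'(4) = 889/186.

4.7796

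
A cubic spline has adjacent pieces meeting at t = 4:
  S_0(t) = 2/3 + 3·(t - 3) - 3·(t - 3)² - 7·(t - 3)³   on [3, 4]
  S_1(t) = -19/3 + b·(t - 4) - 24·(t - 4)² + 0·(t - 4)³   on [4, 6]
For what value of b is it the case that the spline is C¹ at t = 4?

S_0'(t) = 3 - 6·(t - 3) - 21·(t - 3)², so S_0'(4) = -24. On the right, S_1'(4) = b, so b = -24.

-24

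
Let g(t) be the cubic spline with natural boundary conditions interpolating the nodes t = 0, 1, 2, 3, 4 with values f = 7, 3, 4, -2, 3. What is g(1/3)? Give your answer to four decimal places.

5.0635

Let M_i = g''(x_i). Step sizes h_i = 1, 1, 1, 1; slopes of the chords Δ_i = (y_(i+1) - y_i)/h_i = -4, 1, -6, 5.
  1·M_0 + 4·M_1 + 1·M_2 = 6(Δ_1 - Δ_0) = 30
  1·M_1 + 4·M_2 + 1·M_3 = 6(Δ_2 - Δ_1) = -42
  1·M_2 + 4·M_3 + 1·M_4 = 6(Δ_3 - Δ_2) = 66
Natural end conditions: M_0 = M_4 = 0.
Hence M_0 = 0, M_1 = 171/14, M_2 = -132/7, M_3 = 297/14, M_4 = 0.
On [0, 1], g(t) = 7 - 169/28·t + 0·t² + 57/28·t³.
With t = 1/3: g(1/3) = 319/63.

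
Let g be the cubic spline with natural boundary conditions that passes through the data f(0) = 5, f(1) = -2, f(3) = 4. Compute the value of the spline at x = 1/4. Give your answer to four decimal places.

2.8594

Let M_i = g''(x_i). Step sizes h_i = 1, 2; slopes of the chords Δ_i = (y_(i+1) - y_i)/h_i = -7, 3.
  1·M_0 + 6·M_1 + 2·M_2 = 6(Δ_1 - Δ_0) = 60
Natural end conditions: M_0 = M_2 = 0.
Solving the tridiagonal system: M_0 = 0, M_1 = 10, M_2 = 0.
On [0, 1], g(x) = 5 - 26/3·x + 0·x² + 5/3·x³.
With x = 1/4: g(1/4) = 183/64.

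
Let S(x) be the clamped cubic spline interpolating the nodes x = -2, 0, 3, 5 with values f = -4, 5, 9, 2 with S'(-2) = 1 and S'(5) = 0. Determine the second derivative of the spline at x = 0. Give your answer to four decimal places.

With m_i denoting the second derivative at x_i, h_i = 2, 3, 2, and Δ_i = (y_(i+1) − y_i)/h_i = 9/2, 4/3, -7/2:
  2·m_0 + 10·m_1 + 3·m_2 = 6(Δ_1 - Δ_0) = -19
  3·m_1 + 10·m_2 + 2·m_3 = 6(Δ_2 - Δ_1) = -29
Clamped end conditions give two more equations: 2h_0·m_0 + h_0·m_1 = 6(Δ_0 - S'(-2)) = 21 and h_2·m_2 + 2h_2·m_3 = 6(S'(5) - Δ_2) = 21.
Solving: m_0 = 301/48, m_1 = -49/24, m_2 = -89/24, m_3 = 341/48.

-2.0417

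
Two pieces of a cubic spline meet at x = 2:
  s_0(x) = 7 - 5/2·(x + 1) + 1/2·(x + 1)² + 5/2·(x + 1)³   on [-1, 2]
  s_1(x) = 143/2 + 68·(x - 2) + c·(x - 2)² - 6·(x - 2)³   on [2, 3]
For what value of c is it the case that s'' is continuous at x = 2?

23

s_0''(x) = 1 + 15·(x + 1), so s_0''(2) = 46. On the right, s_1''(2) = 2c, so c = 23.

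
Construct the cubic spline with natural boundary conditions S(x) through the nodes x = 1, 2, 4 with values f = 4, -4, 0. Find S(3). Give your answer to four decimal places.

-4.5000

Put M_i = S'' at the i-th knot. Here h = (1, 2) and Δ = (-8, 2), so the interior equations h_(i-1)·M_(i-1) + 2(h_(i-1)+h_i)·M_i + h_i·M_(i+1) = 6(Δ_i − Δ_(i-1)) read
  1·M_0 + 6·M_1 + 2·M_2 = 6(Δ_1 - Δ_0) = 60
Natural end conditions: M_0 = M_2 = 0.
Hence M_0 = 0, M_1 = 10, M_2 = 0.
On [2, 4], S(x) = -4 - 14/3·(x - 2) + 5·(x - 2)² - 5/6·(x - 2)³.
With (x - 2) = 1: S(3) = -9/2.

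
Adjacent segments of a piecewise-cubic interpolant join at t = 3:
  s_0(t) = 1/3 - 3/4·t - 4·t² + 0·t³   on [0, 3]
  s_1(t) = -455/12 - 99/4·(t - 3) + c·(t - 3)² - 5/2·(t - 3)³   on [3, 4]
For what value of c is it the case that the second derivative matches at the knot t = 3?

s_0''(t) = -8 + 0·t, so s_0''(3) = -8. On the right, s_1''(3) = 2c, so c = -4.

-4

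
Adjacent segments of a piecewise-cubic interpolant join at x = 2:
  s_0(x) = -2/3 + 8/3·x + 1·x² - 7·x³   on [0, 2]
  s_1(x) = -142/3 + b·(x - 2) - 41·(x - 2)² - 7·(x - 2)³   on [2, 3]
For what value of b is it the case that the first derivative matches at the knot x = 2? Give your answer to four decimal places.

-77.3333

s_0'(x) = 8/3 + 2·x - 21·x², so s_0'(2) = -232/3. On the right, s_1'(2) = b, so b = -232/3.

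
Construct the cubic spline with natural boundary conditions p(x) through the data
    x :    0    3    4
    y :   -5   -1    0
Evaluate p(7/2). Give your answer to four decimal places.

With M_i denoting the second derivative at x_i, h_i = 3, 1, and Δ_i = (y_(i+1) − y_i)/h_i = 4/3, 1:
  3·M_0 + 8·M_1 + 1·M_2 = 6(Δ_1 - Δ_0) = -2
Natural end conditions: M_0 = M_2 = 0.
Solving the tridiagonal system: M_0 = 0, M_1 = -1/4, M_2 = 0.
On [3, 4], p(x) = -1 + 13/12·(x - 3) - 1/8·(x - 3)² + 1/24·(x - 3)³.
With (x - 3) = 1/2: p(7/2) = -31/64.

-0.4844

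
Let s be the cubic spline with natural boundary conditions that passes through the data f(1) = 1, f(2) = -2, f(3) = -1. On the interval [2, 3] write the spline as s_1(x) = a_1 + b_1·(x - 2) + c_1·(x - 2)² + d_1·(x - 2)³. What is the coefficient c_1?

Let M_i = s''(x_i). Step sizes h_i = 1, 1; slopes of the chords Δ_i = (y_(i+1) - y_i)/h_i = -3, 1.
  1·M_0 + 4·M_1 + 1·M_2 = 6(Δ_1 - Δ_0) = 24
Natural end conditions: M_0 = M_2 = 0.
Hence M_0 = 0, M_1 = 6, M_2 = 0.
On [2, 3], with s_1(x) = a_1 + b_1·(x - 2) + c_1·(x - 2)² + d_1·(x - 2)³: c_1 = M_1/2 = 3, d_1 = (M_2 - M_1)/(6h_1) = -1, b_1 = Δ_1 - h_1(2M_1 + M_2)/6 = -1.

3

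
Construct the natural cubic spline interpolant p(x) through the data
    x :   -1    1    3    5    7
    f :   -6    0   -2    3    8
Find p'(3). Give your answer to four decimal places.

0.2500

With σ_i denoting the second derivative at x_i, h_i = 2, 2, 2, 2, and Δ_i = (y_(i+1) − y_i)/h_i = 3, -1, 5/2, 5/2:
  2·σ_0 + 8·σ_1 + 2·σ_2 = 6(Δ_1 - Δ_0) = -24
  2·σ_1 + 8·σ_2 + 2·σ_3 = 6(Δ_2 - Δ_1) = 21
  2·σ_2 + 8·σ_3 + 2·σ_4 = 6(Δ_3 - Δ_2) = 0
Natural end conditions: σ_0 = σ_4 = 0.
Solving: σ_0 = 0, σ_1 = -111/28, σ_2 = 27/7, σ_3 = -27/28, σ_4 = 0.
On [3, 5], p'(x) = b_2 + 2c_2·(x - 3) + 3d_2·(x - 3)² with b_2 = Δ_2 - h_2(2σ_2 + σ_3)/6 = 1/4, c_2 = σ_2/2 = 27/14, d_2 = (σ_3 - σ_2)/(6h_2) = -45/112. So p'(3) = 1/4.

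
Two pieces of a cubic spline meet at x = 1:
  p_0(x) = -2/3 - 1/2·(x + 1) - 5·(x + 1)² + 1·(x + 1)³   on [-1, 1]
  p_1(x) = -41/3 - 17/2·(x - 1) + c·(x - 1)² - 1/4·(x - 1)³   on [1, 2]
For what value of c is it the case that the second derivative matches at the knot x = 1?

p_0''(x) = -10 + 6·(x + 1), so p_0''(1) = 2. On the right, p_1''(1) = 2c, so c = 1.

1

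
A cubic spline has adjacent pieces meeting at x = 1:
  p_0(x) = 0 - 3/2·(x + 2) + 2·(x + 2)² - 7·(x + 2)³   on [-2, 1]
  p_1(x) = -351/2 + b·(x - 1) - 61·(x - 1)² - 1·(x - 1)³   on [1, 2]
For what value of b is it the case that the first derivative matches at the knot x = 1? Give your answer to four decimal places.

p_0'(x) = -3/2 + 4·(x + 2) - 21·(x + 2)², so p_0'(1) = -357/2. On the right, p_1'(1) = b, so b = -357/2.

-178.5000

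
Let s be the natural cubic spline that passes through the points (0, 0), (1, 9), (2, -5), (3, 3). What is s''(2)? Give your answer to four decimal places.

Put m_i = s'' at the i-th knot. Here h = (1, 1, 1) and Δ = (9, -14, 8), so the interior equations h_(i-1)·m_(i-1) + 2(h_(i-1)+h_i)·m_i + h_i·m_(i+1) = 6(Δ_i − Δ_(i-1)) read
  1·m_0 + 4·m_1 + 1·m_2 = 6(Δ_1 - Δ_0) = -138
  1·m_1 + 4·m_2 + 1·m_3 = 6(Δ_2 - Δ_1) = 132
Natural end conditions: m_0 = m_3 = 0.
Forward elimination and back-substitution give m_0 = 0, m_1 = -228/5, m_2 = 222/5, m_3 = 0.

44.4000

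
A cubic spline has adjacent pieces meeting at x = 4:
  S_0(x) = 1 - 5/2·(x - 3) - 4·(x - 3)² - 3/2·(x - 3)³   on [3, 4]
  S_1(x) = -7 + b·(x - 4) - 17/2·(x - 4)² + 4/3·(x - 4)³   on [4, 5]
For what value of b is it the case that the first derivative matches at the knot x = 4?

-15

S_0'(x) = -5/2 - 8·(x - 3) - 9/2·(x - 3)², so S_0'(4) = -15. On the right, S_1'(4) = b, so b = -15.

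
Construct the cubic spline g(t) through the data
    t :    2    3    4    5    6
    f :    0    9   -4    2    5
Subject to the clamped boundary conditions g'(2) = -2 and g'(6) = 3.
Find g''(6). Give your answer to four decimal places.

9.5000

Let σ_i = g''(x_i). Step sizes h_i = 1, 1, 1, 1; slopes of the chords Δ_i = (y_(i+1) - y_i)/h_i = 9, -13, 6, 3.
  1·σ_0 + 4·σ_1 + 1·σ_2 = 6(Δ_1 - Δ_0) = -132
  1·σ_1 + 4·σ_2 + 1·σ_3 = 6(Δ_2 - Δ_1) = 114
  1·σ_2 + 4·σ_3 + 1·σ_4 = 6(Δ_3 - Δ_2) = -18
Clamped end conditions give two more equations: 2h_0·σ_0 + h_0·σ_1 = 6(Δ_0 - g'(2)) = 66 and h_3·σ_3 + 2h_3·σ_4 = 6(g'(6) - Δ_3) = 0.
Solving: σ_0 = 127/2, σ_1 = -61, σ_2 = 97/2, σ_3 = -19, σ_4 = 19/2.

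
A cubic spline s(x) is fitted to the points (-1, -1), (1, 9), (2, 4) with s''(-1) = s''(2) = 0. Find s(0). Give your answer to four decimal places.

Let M_i = s''(x_i). Step sizes h_i = 2, 1; slopes of the chords Δ_i = (y_(i+1) - y_i)/h_i = 5, -5.
  2·M_0 + 6·M_1 + 1·M_2 = 6(Δ_1 - Δ_0) = -60
Natural end conditions: M_0 = M_2 = 0.
Solving: M_0 = 0, M_1 = -10, M_2 = 0.
On [-1, 1], s(x) = -1 + 25/3·(x + 1) + 0·(x + 1)² - 5/6·(x + 1)³.
With (x + 1) = 1: s(0) = 13/2.

6.5000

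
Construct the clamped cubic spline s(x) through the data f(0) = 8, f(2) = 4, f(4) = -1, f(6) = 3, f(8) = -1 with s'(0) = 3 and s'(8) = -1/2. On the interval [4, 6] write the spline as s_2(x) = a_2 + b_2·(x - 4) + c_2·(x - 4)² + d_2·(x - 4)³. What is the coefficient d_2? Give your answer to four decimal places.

-0.8348

Write M_i for s''(x_i). With h_i = 2, 2, 2, 2 and divided differences Δ_i = -2, -5/2, 2, -2, the continuity of s' gives the tridiagonal system
  2·M_0 + 8·M_1 + 2·M_2 = 6(Δ_1 - Δ_0) = -3
  2·M_1 + 8·M_2 + 2·M_3 = 6(Δ_2 - Δ_1) = 27
  2·M_2 + 8·M_3 + 2·M_4 = 6(Δ_3 - Δ_2) = -24
Clamped end conditions give two more equations: 2h_0·M_0 + h_0·M_1 = 6(Δ_0 - s'(0)) = -30 and h_3·M_3 + 2h_3·M_4 = 6(s'(8) - Δ_3) = 9.
Forward elimination and back-substitution give M_0 = -431/56, M_1 = 11/28, M_2 = 37/8, M_3 = -151/28, M_4 = 277/56.
On [4, 6], with s_2(x) = a_2 + b_2·(x - 4) + c_2·(x - 4)² + d_2·(x - 4)³: c_2 = M_2/2 = 37/16, d_2 = (M_3 - M_2)/(6h_2) = -187/224, b_2 = Δ_2 - h_2(2M_2 + M_3)/6 = 5/7.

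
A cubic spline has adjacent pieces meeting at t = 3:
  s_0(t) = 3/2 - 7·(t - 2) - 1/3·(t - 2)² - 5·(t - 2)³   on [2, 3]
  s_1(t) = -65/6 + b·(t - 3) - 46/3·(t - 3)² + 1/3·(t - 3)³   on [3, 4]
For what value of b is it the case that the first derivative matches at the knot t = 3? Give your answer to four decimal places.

-22.6667

s_0'(t) = -7 - 2/3·(t - 2) - 15·(t - 2)², so s_0'(3) = -68/3. On the right, s_1'(3) = b, so b = -68/3.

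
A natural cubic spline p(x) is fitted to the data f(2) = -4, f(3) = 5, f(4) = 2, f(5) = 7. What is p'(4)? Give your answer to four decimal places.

-0.8667

Let M_i = p''(x_i). Step sizes h_i = 1, 1, 1; slopes of the chords Δ_i = (y_(i+1) - y_i)/h_i = 9, -3, 5.
  1·M_0 + 4·M_1 + 1·M_2 = 6(Δ_1 - Δ_0) = -72
  1·M_1 + 4·M_2 + 1·M_3 = 6(Δ_2 - Δ_1) = 48
Natural end conditions: M_0 = M_3 = 0.
Solving the tridiagonal system: M_0 = 0, M_1 = -112/5, M_2 = 88/5, M_3 = 0.
On [4, 5], p'(x) = b_2 + 2c_2·(x - 4) + 3d_2·(x - 4)² with b_2 = Δ_2 - h_2(2M_2 + M_3)/6 = -13/15, c_2 = M_2/2 = 44/5, d_2 = (M_3 - M_2)/(6h_2) = -44/15. So p'(4) = -13/15.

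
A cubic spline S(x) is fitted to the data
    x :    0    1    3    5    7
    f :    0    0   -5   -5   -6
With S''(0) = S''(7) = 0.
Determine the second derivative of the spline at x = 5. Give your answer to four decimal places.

Let m_i = S''(x_i). Step sizes h_i = 1, 2, 2, 2; slopes of the chords Δ_i = (y_(i+1) - y_i)/h_i = 0, -5/2, 0, -1/2.
  1·m_0 + 6·m_1 + 2·m_2 = 6(Δ_1 - Δ_0) = -15
  2·m_1 + 8·m_2 + 2·m_3 = 6(Δ_2 - Δ_1) = 15
  2·m_2 + 8·m_3 + 2·m_4 = 6(Δ_3 - Δ_2) = -3
Natural end conditions: m_0 = m_4 = 0.
Solving the tridiagonal system: m_0 = 0, m_1 = -144/41, m_2 = 249/82, m_3 = -93/82, m_4 = 0.

-1.1341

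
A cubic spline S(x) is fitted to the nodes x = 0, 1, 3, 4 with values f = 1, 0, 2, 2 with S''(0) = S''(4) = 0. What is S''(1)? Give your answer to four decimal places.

Let σ_i = S''(x_i). Step sizes h_i = 1, 2, 1; slopes of the chords Δ_i = (y_(i+1) - y_i)/h_i = -1, 1, 0.
  1·σ_0 + 6·σ_1 + 2·σ_2 = 6(Δ_1 - Δ_0) = 12
  2·σ_1 + 6·σ_2 + 1·σ_3 = 6(Δ_2 - Δ_1) = -6
Natural end conditions: σ_0 = σ_3 = 0.
Solving: σ_0 = 0, σ_1 = 21/8, σ_2 = -15/8, σ_3 = 0.

2.6250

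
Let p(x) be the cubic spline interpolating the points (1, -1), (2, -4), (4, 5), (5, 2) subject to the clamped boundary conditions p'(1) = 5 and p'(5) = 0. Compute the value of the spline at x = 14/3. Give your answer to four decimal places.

2.7513

With m_i denoting the second derivative at x_i, h_i = 1, 2, 1, and Δ_i = (y_(i+1) − y_i)/h_i = -3, 9/2, -3:
  1·m_0 + 6·m_1 + 2·m_2 = 6(Δ_1 - Δ_0) = 45
  2·m_1 + 6·m_2 + 1·m_3 = 6(Δ_2 - Δ_1) = -45
Clamped end conditions give two more equations: 2h_0·m_0 + h_0·m_1 = 6(Δ_0 - p'(1)) = -48 and h_2·m_2 + 2h_2·m_3 = 6(p'(5) - Δ_2) = 18.
Solving the tridiagonal system: m_0 = -233/7, m_1 = 130/7, m_2 = -116/7, m_3 = 121/7.
On [4, 5], p(x) = 5 - 5/14·(x - 4) - 58/7·(x - 4)² + 79/14·(x - 4)³.
With (x - 4) = 2/3: p(14/3) = 520/189.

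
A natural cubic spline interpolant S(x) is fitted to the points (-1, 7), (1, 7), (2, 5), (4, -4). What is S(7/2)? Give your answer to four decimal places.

-1.4018

Write M_i for S''(x_i). With h_i = 2, 1, 2 and divided differences Δ_i = 0, -2, -9/2, the continuity of S' gives the tridiagonal system
  2·M_0 + 6·M_1 + 1·M_2 = 6(Δ_1 - Δ_0) = -12
  1·M_1 + 6·M_2 + 2·M_3 = 6(Δ_2 - Δ_1) = -15
Natural end conditions: M_0 = M_3 = 0.
Forward elimination and back-substitution give M_0 = 0, M_1 = -57/35, M_2 = -78/35, M_3 = 0.
On [2, 4], S(x) = 5 - 211/70·(x - 2) - 39/35·(x - 2)² + 13/70·(x - 2)³.
With (x - 2) = 3/2: S(7/2) = -157/112.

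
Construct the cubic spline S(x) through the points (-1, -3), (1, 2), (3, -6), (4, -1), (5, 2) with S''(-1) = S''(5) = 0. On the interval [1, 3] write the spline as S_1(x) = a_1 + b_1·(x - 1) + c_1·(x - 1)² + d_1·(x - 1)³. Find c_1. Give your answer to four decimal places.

-4.0268

Write M_i for S''(x_i). With h_i = 2, 2, 1, 1 and divided differences Δ_i = 5/2, -4, 5, 3, the continuity of S' gives the tridiagonal system
  2·M_0 + 8·M_1 + 2·M_2 = 6(Δ_1 - Δ_0) = -39
  2·M_1 + 6·M_2 + 1·M_3 = 6(Δ_2 - Δ_1) = 54
  1·M_2 + 4·M_3 + 1·M_4 = 6(Δ_3 - Δ_2) = -12
Natural end conditions: M_0 = M_4 = 0.
Solving: M_0 = 0, M_1 = -451/56, M_2 = 89/7, M_3 = -173/28, M_4 = 0.
On [1, 3], with S_1(x) = a_1 + b_1·(x - 1) + c_1·(x - 1)² + d_1·(x - 1)³: c_1 = M_1/2 = -451/112, d_1 = (M_2 - M_1)/(6h_1) = 1163/672, b_1 = Δ_1 - h_1(2M_1 + M_2)/6 = -241/84.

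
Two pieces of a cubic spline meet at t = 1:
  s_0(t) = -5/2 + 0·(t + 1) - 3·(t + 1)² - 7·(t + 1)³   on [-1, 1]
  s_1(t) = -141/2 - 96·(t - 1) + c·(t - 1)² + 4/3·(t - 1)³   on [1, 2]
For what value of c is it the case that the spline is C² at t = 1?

-45

s_0''(t) = -6 - 42·(t + 1), so s_0''(1) = -90. On the right, s_1''(1) = 2c, so c = -45.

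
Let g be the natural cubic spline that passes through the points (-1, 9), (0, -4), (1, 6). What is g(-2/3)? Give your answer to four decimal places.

2.9630

Put m_i = g'' at the i-th knot. Here h = (1, 1) and Δ = (-13, 10), so the interior equations h_(i-1)·m_(i-1) + 2(h_(i-1)+h_i)·m_i + h_i·m_(i+1) = 6(Δ_i − Δ_(i-1)) read
  1·m_0 + 4·m_1 + 1·m_2 = 6(Δ_1 - Δ_0) = 138
Natural end conditions: m_0 = m_2 = 0.
Solving the tridiagonal system: m_0 = 0, m_1 = 69/2, m_2 = 0.
On [-1, 0], g(x) = 9 - 75/4·(x + 1) + 0·(x + 1)² + 23/4·(x + 1)³.
With (x + 1) = 1/3: g(-2/3) = 80/27.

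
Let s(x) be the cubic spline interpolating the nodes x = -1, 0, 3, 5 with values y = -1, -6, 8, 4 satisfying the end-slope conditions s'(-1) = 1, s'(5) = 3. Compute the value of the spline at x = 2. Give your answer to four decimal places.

Let M_i = s''(x_i). Step sizes h_i = 1, 3, 2; slopes of the chords Δ_i = (y_(i+1) - y_i)/h_i = -5, 14/3, -2.
  1·M_0 + 8·M_1 + 3·M_2 = 6(Δ_1 - Δ_0) = 58
  3·M_1 + 10·M_2 + 2·M_3 = 6(Δ_2 - Δ_1) = -40
Clamped end conditions give two more equations: 2h_0·M_0 + h_0·M_1 = 6(Δ_0 - s'(-1)) = -36 and h_2·M_2 + 2h_2·M_3 = 6(s'(5) - Δ_2) = 30.
Solving: M_0 = -985/39, M_1 = 566/39, M_2 = -427/39, M_3 = 506/39.
On [0, 3], s(x) = -6 - 341/78·x + 283/39·x² - 331/234·x³.
With x = 2: s(2) = 347/117.

2.9658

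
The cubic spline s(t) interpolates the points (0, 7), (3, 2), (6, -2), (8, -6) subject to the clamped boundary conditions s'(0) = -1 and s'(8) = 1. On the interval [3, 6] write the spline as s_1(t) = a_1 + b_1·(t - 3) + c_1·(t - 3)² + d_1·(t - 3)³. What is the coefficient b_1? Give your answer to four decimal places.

Let m_i = s''(x_i). Step sizes h_i = 3, 3, 2; slopes of the chords Δ_i = (y_(i+1) - y_i)/h_i = -5/3, -4/3, -2.
  3·m_0 + 12·m_1 + 3·m_2 = 6(Δ_1 - Δ_0) = 2
  3·m_1 + 10·m_2 + 2·m_3 = 6(Δ_2 - Δ_1) = -4
Clamped end conditions give two more equations: 2h_0·m_0 + h_0·m_1 = 6(Δ_0 - s'(0)) = -4 and h_2·m_2 + 2h_2·m_3 = 6(s'(8) - Δ_2) = 18.
Solving: m_0 = -21/19, m_1 = 50/57, m_2 = -33/19, m_3 = 102/19.
On [3, 6], with s_1(t) = a_1 + b_1·(t - 3) + c_1·(t - 3)² + d_1·(t - 3)³: c_1 = m_1/2 = 25/57, d_1 = (m_2 - m_1)/(6h_1) = -149/1026, b_1 = Δ_1 - h_1(2m_1 + m_2)/6 = -51/38.

-1.3421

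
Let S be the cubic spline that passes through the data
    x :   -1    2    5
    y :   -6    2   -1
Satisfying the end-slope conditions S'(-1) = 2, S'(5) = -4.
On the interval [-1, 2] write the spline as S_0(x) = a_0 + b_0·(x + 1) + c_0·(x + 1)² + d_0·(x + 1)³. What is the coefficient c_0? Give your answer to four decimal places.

0.7500

Put m_i = S'' at the i-th knot. Here h = (3, 3) and Δ = (8/3, -1), so the interior equations h_(i-1)·m_(i-1) + 2(h_(i-1)+h_i)·m_i + h_i·m_(i+1) = 6(Δ_i − Δ_(i-1)) read
  3·m_0 + 12·m_1 + 3·m_2 = 6(Δ_1 - Δ_0) = -22
Clamped end conditions give two more equations: 2h_0·m_0 + h_0·m_1 = 6(Δ_0 - S'(-1)) = 4 and h_1·m_1 + 2h_1·m_2 = 6(S'(5) - Δ_1) = -18.
Forward elimination and back-substitution give m_0 = 3/2, m_1 = -5/3, m_2 = -13/6.
On [-1, 2], with S_0(x) = a_0 + b_0·(x + 1) + c_0·(x + 1)² + d_0·(x + 1)³: c_0 = m_0/2 = 3/4, d_0 = (m_1 - m_0)/(6h_0) = -19/108, b_0 = Δ_0 - h_0(2m_0 + m_1)/6 = 2.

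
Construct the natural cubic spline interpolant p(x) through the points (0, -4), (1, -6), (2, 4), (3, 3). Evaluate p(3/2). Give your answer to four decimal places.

Write m_i for p''(x_i). With h_i = 1, 1, 1 and divided differences Δ_i = -2, 10, -1, the continuity of p' gives the tridiagonal system
  1·m_0 + 4·m_1 + 1·m_2 = 6(Δ_1 - Δ_0) = 72
  1·m_1 + 4·m_2 + 1·m_3 = 6(Δ_2 - Δ_1) = -66
Natural end conditions: m_0 = m_3 = 0.
Hence m_0 = 0, m_1 = 118/5, m_2 = -112/5, m_3 = 0.
On [1, 2], p(x) = -6 + 88/15·(x - 1) + 59/5·(x - 1)² - 23/3·(x - 1)³.
With (x - 1) = 1/2: p(3/2) = -43/40.

-1.0750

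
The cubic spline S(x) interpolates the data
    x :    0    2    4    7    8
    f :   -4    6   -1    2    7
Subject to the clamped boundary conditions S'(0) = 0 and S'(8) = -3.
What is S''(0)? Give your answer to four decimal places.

With M_i denoting the second derivative at x_i, h_i = 2, 2, 3, 1, and Δ_i = (y_(i+1) − y_i)/h_i = 5, -7/2, 1, 5:
  2·M_0 + 8·M_1 + 2·M_2 = 6(Δ_1 - Δ_0) = -51
  2·M_1 + 10·M_2 + 3·M_3 = 6(Δ_2 - Δ_1) = 27
  3·M_2 + 8·M_3 + 1·M_4 = 6(Δ_3 - Δ_2) = 24
Clamped end conditions give two more equations: 2h_0·M_0 + h_0·M_1 = 6(Δ_0 - S'(0)) = 30 and h_3·M_3 + 2h_3·M_4 = 6(S'(8) - Δ_3) = -48.
Hence M_0 = 1217/96, M_1 = -497/48, M_2 = 311/96, M_3 = 245/48, M_4 = -2549/96.

12.6771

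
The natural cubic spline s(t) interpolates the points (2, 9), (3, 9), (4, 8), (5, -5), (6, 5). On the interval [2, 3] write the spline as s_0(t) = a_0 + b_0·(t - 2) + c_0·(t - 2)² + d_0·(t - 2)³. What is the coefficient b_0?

Let σ_i = s''(x_i). Step sizes h_i = 1, 1, 1, 1; slopes of the chords Δ_i = (y_(i+1) - y_i)/h_i = 0, -1, -13, 10.
  1·σ_0 + 4·σ_1 + 1·σ_2 = 6(Δ_1 - Δ_0) = -6
  1·σ_1 + 4·σ_2 + 1·σ_3 = 6(Δ_2 - Δ_1) = -72
  1·σ_2 + 4·σ_3 + 1·σ_4 = 6(Δ_3 - Δ_2) = 138
Natural end conditions: σ_0 = σ_4 = 0.
Solving: σ_0 = 0, σ_1 = 6, σ_2 = -30, σ_3 = 42, σ_4 = 0.
On [2, 3], with s_0(t) = a_0 + b_0·(t - 2) + c_0·(t - 2)² + d_0·(t - 2)³: c_0 = σ_0/2 = 0, d_0 = (σ_1 - σ_0)/(6h_0) = 1, b_0 = Δ_0 - h_0(2σ_0 + σ_1)/6 = -1.

-1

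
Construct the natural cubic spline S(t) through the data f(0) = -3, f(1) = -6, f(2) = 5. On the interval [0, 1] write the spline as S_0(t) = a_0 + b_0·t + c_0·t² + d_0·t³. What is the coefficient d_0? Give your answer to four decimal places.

3.5000

Write σ_i for S''(x_i). With h_i = 1, 1 and divided differences Δ_i = -3, 11, the continuity of S' gives the tridiagonal system
  1·σ_0 + 4·σ_1 + 1·σ_2 = 6(Δ_1 - Δ_0) = 84
Natural end conditions: σ_0 = σ_2 = 0.
Solving the tridiagonal system: σ_0 = 0, σ_1 = 21, σ_2 = 0.
On [0, 1], with S_0(t) = a_0 + b_0·t + c_0·t² + d_0·t³: c_0 = σ_0/2 = 0, d_0 = (σ_1 - σ_0)/(6h_0) = 7/2, b_0 = Δ_0 - h_0(2σ_0 + σ_1)/6 = -13/2.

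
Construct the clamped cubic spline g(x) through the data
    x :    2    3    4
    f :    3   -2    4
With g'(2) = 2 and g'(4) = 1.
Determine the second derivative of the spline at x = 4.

-32

Put M_i = g'' at the i-th knot. Here h = (1, 1) and Δ = (-5, 6), so the interior equations h_(i-1)·M_(i-1) + 2(h_(i-1)+h_i)·M_i + h_i·M_(i+1) = 6(Δ_i − Δ_(i-1)) read
  1·M_0 + 4·M_1 + 1·M_2 = 6(Δ_1 - Δ_0) = 66
Clamped end conditions give two more equations: 2h_0·M_0 + h_0·M_1 = 6(Δ_0 - g'(2)) = -42 and h_1·M_1 + 2h_1·M_2 = 6(g'(4) - Δ_1) = -30.
Hence M_0 = -38, M_1 = 34, M_2 = -32.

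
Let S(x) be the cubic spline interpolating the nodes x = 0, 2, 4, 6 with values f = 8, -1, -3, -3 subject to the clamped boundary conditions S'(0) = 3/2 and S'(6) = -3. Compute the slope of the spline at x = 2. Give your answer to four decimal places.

With σ_i denoting the second derivative at x_i, h_i = 2, 2, 2, and Δ_i = (y_(i+1) − y_i)/h_i = -9/2, -1, 0:
  2·σ_0 + 8·σ_1 + 2·σ_2 = 6(Δ_1 - Δ_0) = 21
  2·σ_1 + 8·σ_2 + 2·σ_3 = 6(Δ_2 - Δ_1) = 6
Clamped end conditions give two more equations: 2h_0·σ_0 + h_0·σ_1 = 6(Δ_0 - S'(0)) = -36 and h_2·σ_2 + 2h_2·σ_3 = 6(S'(6) - Δ_2) = -18.
Solving the tridiagonal system: σ_0 = -117/10, σ_1 = 27/5, σ_2 = 3/5, σ_3 = -24/5.
On [2, 4], S'(x) = b_1 + 2c_1·(x - 2) + 3d_1·(x - 2)² with b_1 = Δ_1 - h_1(2σ_1 + σ_2)/6 = -24/5, c_1 = σ_1/2 = 27/10, d_1 = (σ_2 - σ_1)/(6h_1) = -2/5. So S'(2) = -24/5.

-4.8000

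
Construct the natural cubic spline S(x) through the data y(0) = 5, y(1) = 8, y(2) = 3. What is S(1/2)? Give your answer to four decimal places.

With σ_i denoting the second derivative at x_i, h_i = 1, 1, and Δ_i = (y_(i+1) − y_i)/h_i = 3, -5:
  1·σ_0 + 4·σ_1 + 1·σ_2 = 6(Δ_1 - Δ_0) = -48
Natural end conditions: σ_0 = σ_2 = 0.
Forward elimination and back-substitution give σ_0 = 0, σ_1 = -12, σ_2 = 0.
On [0, 1], S(x) = 5 + 5·x + 0·x² - 2·x³.
With x = 1/2: S(1/2) = 29/4.

7.2500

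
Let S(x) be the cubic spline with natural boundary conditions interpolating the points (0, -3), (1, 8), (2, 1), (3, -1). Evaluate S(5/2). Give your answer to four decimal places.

Write M_i for S''(x_i). With h_i = 1, 1, 1 and divided differences Δ_i = 11, -7, -2, the continuity of S' gives the tridiagonal system
  1·M_0 + 4·M_1 + 1·M_2 = 6(Δ_1 - Δ_0) = -108
  1·M_1 + 4·M_2 + 1·M_3 = 6(Δ_2 - Δ_1) = 30
Natural end conditions: M_0 = M_3 = 0.
Solving the tridiagonal system: M_0 = 0, M_1 = -154/5, M_2 = 76/5, M_3 = 0.
On [2, 3], S(x) = 1 - 106/15·(x - 2) + 38/5·(x - 2)² - 38/15·(x - 2)³.
With (x - 2) = 1/2: S(5/2) = -19/20.

-0.9500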